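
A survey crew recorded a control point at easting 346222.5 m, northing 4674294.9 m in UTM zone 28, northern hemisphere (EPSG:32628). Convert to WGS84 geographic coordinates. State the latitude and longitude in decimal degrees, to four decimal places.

lat 42.2057°, lon -16.8628°

Zone 28N: λ₀ = -15°, k₀ = 0.9996, false easting 500000 m.
Meridian distance M = (N − FN)/k₀ = 4676165.4 m.
Inverse transverse Mercator on WGS84 gives φ = 42.20569965°, λ = -16.86279991°.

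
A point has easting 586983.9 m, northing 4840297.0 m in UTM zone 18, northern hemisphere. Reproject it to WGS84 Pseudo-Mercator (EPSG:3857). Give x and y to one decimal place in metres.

Unproject from UTM 18N (λ₀ = -75°) → φ = 43.71059989°, λ = -73.92029974°.
Web Mercator (R = 6378137 m): x = -8228770.127 m, y = 5420765.531 m.

x -8228770.1 m, y 5420765.5 m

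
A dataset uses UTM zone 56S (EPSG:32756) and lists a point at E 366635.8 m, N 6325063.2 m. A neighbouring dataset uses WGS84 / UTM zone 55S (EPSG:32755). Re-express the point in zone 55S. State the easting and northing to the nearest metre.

UTM 56S → geographic: φ = -33.20509975°, λ = 151.56909982°.
UTM 55S (λ₀ = 147°) forward: E = 926017.916 m, N = 6316660.848 m.

E 926018 m, N 6316661 m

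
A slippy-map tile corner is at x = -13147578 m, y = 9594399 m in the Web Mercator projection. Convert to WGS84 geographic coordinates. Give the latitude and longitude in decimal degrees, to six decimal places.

lat 64.946901°, lon -118.106703°

R = 6378137 m. λ = x/R = -118.10670267°.
φ = 2·arctan(exp(y/R)) − 90° = 2·arctan(4.50084) − 90° = 64.94690146°.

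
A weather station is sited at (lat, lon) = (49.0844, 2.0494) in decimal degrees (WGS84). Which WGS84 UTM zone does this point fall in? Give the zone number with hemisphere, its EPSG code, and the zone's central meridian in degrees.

UTM zone = ⌊(λ + 180)/6⌋ + 1; 2.0494° ∈ [0°, 6°) → zone 31.
Hemisphere: N (φ ≥ 0).
Central meridian λ₀ = 6×31 − 183 = 3°.
EPSG code: 32631.

Zone 31N (EPSG:32631), central meridian 3°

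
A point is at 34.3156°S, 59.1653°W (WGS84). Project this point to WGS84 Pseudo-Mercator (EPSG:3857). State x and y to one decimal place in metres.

x -6586251.1 m, y -4071258.5 m

Web Mercator is spherical with R = a = 6378137 m.
x = R·λ = 6378137 × -1.032629288 = -6586251.069 m.
y = R·ln tan(π/4 + φ/2) = 6378137 × -0.638314688 = -4071258.530 m.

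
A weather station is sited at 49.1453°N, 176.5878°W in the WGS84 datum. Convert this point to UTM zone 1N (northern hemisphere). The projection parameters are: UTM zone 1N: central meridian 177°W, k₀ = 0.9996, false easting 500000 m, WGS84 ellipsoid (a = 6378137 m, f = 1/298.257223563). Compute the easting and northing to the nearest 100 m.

E 530100 m, N 5443700 m

Zone 1 central meridian λ₀ = 6×1 − 183 = -177°; Δλ = +0.4122°.
Transverse Mercator on WGS84 with k₀ = 0.9996 gives E = 530061.514 m, N = 5443690.088 m.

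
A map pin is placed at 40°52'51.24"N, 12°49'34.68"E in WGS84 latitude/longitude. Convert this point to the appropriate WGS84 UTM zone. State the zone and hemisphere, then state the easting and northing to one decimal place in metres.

Longitude 12.8263° lies in the 6° band [12°, 18°), giving zone 33; latitude is north of the equator, so 33N.
Zone 33 central meridian λ₀ = 6×33 − 183 = 15°; Δλ = -2.1737°.
Transverse Mercator on WGS84 with k₀ = 0.9996 gives E = 316853.443 m, N = 4527810.335 m.

Zone 33N: E 316853.4 m, N 4527810.3 m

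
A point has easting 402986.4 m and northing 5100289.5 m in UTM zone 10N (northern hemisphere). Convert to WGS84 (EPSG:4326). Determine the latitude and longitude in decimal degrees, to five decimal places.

lat 46.04930°, lon -124.25400°

Zone 10N: λ₀ = -123°, k₀ = 0.9996, false easting 500000 m.
Meridian distance M = (N − FN)/k₀ = 5102330.4 m.
Inverse transverse Mercator on WGS84 gives φ = 46.04930037°, λ = -124.25400032°.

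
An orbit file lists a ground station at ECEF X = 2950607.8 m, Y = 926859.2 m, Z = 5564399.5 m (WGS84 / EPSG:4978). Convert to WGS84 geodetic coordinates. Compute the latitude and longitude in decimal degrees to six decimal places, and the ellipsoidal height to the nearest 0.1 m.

λ = atan2(Y, X) = 17.43879917°; p = √(X²+Y²) = 3092758.4 m.
Bowring's method on WGS84 (a = 6378137 m, b = 6356752.314 m) gives φ = 61.09719988°, h = 4356.627 m.

lat 61.097200°, lon 17.438799°, h 4356.6 m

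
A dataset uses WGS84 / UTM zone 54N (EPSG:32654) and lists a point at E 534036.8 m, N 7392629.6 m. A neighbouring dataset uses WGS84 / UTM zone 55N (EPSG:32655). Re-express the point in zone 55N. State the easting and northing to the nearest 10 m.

UTM 54N → geographic: φ = 66.65050033°, λ = 141.76959955°.
UTM 55N (λ₀ = 147°) forward: E = 268892.717 m, N = 7402113.318 m.

E 268890 m, N 7402110 m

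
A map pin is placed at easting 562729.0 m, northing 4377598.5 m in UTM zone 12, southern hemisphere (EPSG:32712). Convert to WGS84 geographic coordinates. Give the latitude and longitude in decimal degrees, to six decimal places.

lat -50.750000°, lon -110.110800°

Zone 12S: λ₀ = -111°, k₀ = 0.9996, false easting 500000 m, false northing 10000000 m.
Meridian distance M = (N − FN)/k₀ = -5624651.4 m.
Inverse transverse Mercator on WGS84 gives φ = -50.75000000°, λ = -110.11080016°.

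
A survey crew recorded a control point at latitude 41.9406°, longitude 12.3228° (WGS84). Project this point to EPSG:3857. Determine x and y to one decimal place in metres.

Web Mercator is spherical with R = a = 6378137 m.
x = R·λ = 6378137 × 0.215073433 = 1371767.821 m.
y = R·ln tan(π/4 + φ/2) = 6378137 × 0.807772828 = 5152085.761 m.

x 1371767.8 m, y 5152085.8 m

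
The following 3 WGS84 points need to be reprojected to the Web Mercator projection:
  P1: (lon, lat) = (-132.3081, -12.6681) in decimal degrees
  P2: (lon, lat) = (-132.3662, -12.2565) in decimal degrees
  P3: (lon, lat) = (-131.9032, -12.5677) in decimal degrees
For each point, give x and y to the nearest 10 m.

P1: x -14728470 m, y -1421840 m; P2: x -14734940 m, y -1374910 m; P3: x -14683400 m, y -1410390 m

Web Mercator: x = R·λ, y = R·ln tan(π/4+φ/2), R = 6378137 m.
P1 (-12.6681°, -132.3081°) → (-14728470.320, -1421838.598) m.
P2 (-12.2565°, -132.3662°) → (-14734937.982, -1374913.754) m.
P3 (-12.5677°, -131.9032°) → (-14683397.058, -1410385.511) m.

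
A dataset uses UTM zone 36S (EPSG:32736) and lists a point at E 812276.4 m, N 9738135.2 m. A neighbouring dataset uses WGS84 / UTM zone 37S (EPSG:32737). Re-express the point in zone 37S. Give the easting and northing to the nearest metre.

E 144882 m, N 9738042 m

UTM 36S → geographic: φ = -2.36629973°, λ = 35.80760020°.
UTM 37S (λ₀ = 39°) forward: E = 144882.319 m, N = 9738042.497 m.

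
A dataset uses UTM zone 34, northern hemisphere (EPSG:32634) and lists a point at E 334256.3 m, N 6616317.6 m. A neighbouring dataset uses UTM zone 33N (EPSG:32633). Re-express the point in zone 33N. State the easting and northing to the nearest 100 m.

E 672400 m, N 6616600 m

UTM 34N → geographic: φ = 59.65189962°, λ = 18.05869973°.
UTM 33N (λ₀ = 15°) forward: E = 672356.197 m, N = 6616616.660 m.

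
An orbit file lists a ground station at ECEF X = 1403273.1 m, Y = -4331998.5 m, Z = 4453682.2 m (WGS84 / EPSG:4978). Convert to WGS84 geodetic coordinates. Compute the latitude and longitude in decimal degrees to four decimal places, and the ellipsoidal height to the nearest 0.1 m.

λ = atan2(Y, X) = -72.05119979°; p = √(X²+Y²) = 4553612.5 m.
Bowring's method on WGS84 (a = 6378137 m, b = 6356752.314 m) gives φ = 44.55669964°, h = 1856.123 m.

lat 44.5567°, lon -72.0512°, h 1856.1 m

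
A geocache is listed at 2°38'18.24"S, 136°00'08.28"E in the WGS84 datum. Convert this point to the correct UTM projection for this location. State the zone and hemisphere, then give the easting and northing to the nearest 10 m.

Zone 53S: E 611420 m, N 9708330 m

Longitude 136.0023° lies in the 6° band [132°, 138°), giving zone 53; latitude is south of the equator, so 53S.
Zone 53 central meridian λ₀ = 6×53 − 183 = 135°; Δλ = +1.0023°.
Transverse Mercator on WGS84 with k₀ = 0.9996 gives E = 611419.153 m, N = 9708330.593 m.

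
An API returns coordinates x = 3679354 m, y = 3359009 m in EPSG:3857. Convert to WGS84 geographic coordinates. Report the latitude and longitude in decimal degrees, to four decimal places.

R = 6378137 m. λ = x/R = 33.05219934°.
φ = 2·arctan(exp(y/R)) − 90° = 2·arctan(1.69324) − 90° = 28.86920286°.

lat 28.8692°, lon 33.0522°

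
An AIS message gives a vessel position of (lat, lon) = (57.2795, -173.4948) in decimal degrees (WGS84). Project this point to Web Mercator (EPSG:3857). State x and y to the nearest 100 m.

x -19313400 m, y 7817500 m

Web Mercator is spherical with R = a = 6378137 m.
x = R·λ = 6378137 × -3.028055495 = -19313352.791 m.
y = R·ln tan(π/4 + φ/2) = 6378137 × 1.225665413 = 7817461.920 m.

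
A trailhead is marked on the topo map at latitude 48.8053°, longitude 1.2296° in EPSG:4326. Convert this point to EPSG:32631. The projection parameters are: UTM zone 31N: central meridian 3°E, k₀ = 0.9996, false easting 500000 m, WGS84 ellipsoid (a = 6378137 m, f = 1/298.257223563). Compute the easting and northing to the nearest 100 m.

Zone 31 central meridian λ₀ = 6×31 − 183 = 3°; Δλ = -1.7704°.
Transverse Mercator on WGS84 with k₀ = 0.9996 gives E = 370007.211 m, N = 5407323.729 m.

E 370000 m, N 5407300 m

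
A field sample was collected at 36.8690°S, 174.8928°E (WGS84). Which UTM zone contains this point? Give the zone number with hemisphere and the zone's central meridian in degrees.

Zone 60S, central meridian 177°

UTM zone = ⌊(λ + 180)/6⌋ + 1; 174.8928° ∈ [174°, 180°) → zone 60.
Hemisphere: S (φ < 0).
Central meridian λ₀ = 6×60 − 183 = 177°.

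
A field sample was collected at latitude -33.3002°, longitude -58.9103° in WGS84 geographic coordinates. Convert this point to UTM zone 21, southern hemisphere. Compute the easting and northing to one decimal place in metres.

Zone 21 central meridian λ₀ = 6×21 − 183 = -57°; Δλ = -1.9103°.
Transverse Mercator on WGS84 with k₀ = 0.9996 gives E = 322141.321 m, N = 6313803.829 m.

E 322141.3 m, N 6313803.8 m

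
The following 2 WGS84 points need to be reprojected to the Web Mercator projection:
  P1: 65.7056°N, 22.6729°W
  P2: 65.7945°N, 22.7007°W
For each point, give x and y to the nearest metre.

P1: x -2523936 m, y 9796733 m; P2: x -2527030 m, y 9820828 m

Web Mercator: x = R·λ, y = R·ln tan(π/4+φ/2), R = 6378137 m.
P1 (65.7056°, -22.6729°) → (-2523935.683, 9796732.794) m.
P2 (65.7945°, -22.7007°) → (-2527030.365, 9820827.944) m.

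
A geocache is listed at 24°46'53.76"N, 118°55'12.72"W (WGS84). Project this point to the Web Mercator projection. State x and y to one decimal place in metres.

Web Mercator is spherical with R = a = 6378137 m.
x = R·λ = 6378137 × -2.075549037 = -13238136.109 m.
y = R·ln tan(π/4 + φ/2) = 6378137 × 0.446673198 = 2848942.853 m.

x -13238136.1 m, y 2848942.9 m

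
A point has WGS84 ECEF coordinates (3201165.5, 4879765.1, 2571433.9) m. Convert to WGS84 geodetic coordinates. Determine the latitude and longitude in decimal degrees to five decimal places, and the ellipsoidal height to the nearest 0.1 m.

λ = atan2(Y, X) = 56.73480023°; p = √(X²+Y²) = 5836057.6 m.
Bowring's method on WGS84 (a = 6378137 m, b = 6356752.314 m) gives φ = 23.92109998°, h = 2802.115 m.

lat 23.92110°, lon 56.73480°, h 2802.1 m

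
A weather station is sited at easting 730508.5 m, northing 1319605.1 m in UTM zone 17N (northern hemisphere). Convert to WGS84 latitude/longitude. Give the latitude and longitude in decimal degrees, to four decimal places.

lat 11.9292°, lon -78.8835°

Zone 17N: λ₀ = -81°, k₀ = 0.9996, false easting 500000 m.
Meridian distance M = (N − FN)/k₀ = 1320133.2 m.
Inverse transverse Mercator on WGS84 gives φ = 11.92920037°, λ = -78.88349989°.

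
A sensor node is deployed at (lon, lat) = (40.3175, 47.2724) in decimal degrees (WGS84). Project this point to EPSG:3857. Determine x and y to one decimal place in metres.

Web Mercator is spherical with R = a = 6378137 m.
x = R·λ = 6378137 × 0.703673121 = 4488123.570 m.
y = R·ln tan(π/4 + φ/2) = 6378137 × 0.938620570 = 5986650.584 m.

x 4488123.6 m, y 5986650.6 m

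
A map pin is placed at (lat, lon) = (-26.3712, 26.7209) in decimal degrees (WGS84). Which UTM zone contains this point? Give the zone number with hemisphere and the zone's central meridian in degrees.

UTM zone = ⌊(λ + 180)/6⌋ + 1; 26.7209° ∈ [24°, 30°) → zone 35.
Hemisphere: S (φ < 0).
Central meridian λ₀ = 6×35 − 183 = 27°.

Zone 35S, central meridian 27°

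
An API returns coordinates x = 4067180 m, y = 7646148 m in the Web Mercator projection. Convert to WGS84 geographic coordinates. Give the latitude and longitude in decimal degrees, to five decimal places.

lat 56.43820°, lon 36.53610°

R = 6378137 m. λ = x/R = 36.53609957°.
φ = 2·arctan(exp(y/R)) − 90° = 2·arctan(3.31615) − 90° = 56.43819965°.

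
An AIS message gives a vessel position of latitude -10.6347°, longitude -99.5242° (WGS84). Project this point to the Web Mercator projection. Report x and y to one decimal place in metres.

x -11078983.3 m, y -1190706.0 m

Web Mercator is spherical with R = a = 6378137 m.
x = R·λ = 6378137 × -1.737024975 = -11078983.266 m.
y = R·ln tan(π/4 + φ/2) = 6378137 × -0.186685555 = -1190706.046 m.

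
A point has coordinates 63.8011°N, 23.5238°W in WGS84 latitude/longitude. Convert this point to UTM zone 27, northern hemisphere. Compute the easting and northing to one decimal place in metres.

E 375703.3 m, N 7077307.4 m

Zone 27 central meridian λ₀ = 6×27 − 183 = -21°; Δλ = -2.5238°.
Transverse Mercator on WGS84 with k₀ = 0.9996 gives E = 375703.267 m, N = 7077307.360 m.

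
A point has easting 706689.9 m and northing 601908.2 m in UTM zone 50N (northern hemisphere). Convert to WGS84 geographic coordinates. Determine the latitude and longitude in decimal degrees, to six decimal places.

Zone 50N: λ₀ = 117°, k₀ = 0.9996, false easting 500000 m.
Meridian distance M = (N − FN)/k₀ = 602149.1 m.
Inverse transverse Mercator on WGS84 gives φ = 5.44260000°, λ = 118.86549975°.

lat 5.442600°, lon 118.865500°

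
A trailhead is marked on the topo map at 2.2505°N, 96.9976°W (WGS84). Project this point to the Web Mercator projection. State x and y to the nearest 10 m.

Web Mercator is spherical with R = a = 6378137 m.
x = R·λ = 6378137 × -1.692927487 = -10797723.440 m.
y = R·ln tan(π/4 + φ/2) = 6378137 × 0.039288739 = 250588.958 m.

x -10797720 m, y 250590 m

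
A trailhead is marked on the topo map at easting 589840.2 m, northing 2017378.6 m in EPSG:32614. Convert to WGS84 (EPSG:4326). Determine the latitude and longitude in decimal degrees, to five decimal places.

Zone 14N: λ₀ = -99°, k₀ = 0.9996, false easting 500000 m.
Meridian distance M = (N − FN)/k₀ = 2018185.9 m.
Inverse transverse Mercator on WGS84 gives φ = 18.24389983°, λ = -98.15020032°.

lat 18.24390°, lon -98.15020°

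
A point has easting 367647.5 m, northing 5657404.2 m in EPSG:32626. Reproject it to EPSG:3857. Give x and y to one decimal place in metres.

x -3215841.9 m, y 6630656.5 m

Unproject from UTM 26N (λ₀ = -27°) → φ = 51.05290034°, λ = -28.88839957°.
Web Mercator (R = 6378137 m): x = -3215841.930 m, y = 6630656.520 m.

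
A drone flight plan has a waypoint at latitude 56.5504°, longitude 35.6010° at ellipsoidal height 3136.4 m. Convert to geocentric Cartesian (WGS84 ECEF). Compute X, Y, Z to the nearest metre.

X 2866632 m, Y 2052383 m, Z 5301085 m

WGS84: a = 6378137 m, e² = 0.006694380; N(φ) = a/√(1−e²sin²φ) = 6393051.678 m.
X = (N+h)·cosφ·cosλ = 2866631.931 m; Y = (N+h)·cosφ·sinλ = 2052382.567 m; Z = (N(1−e²)+h)·sinφ = 5301084.890 m.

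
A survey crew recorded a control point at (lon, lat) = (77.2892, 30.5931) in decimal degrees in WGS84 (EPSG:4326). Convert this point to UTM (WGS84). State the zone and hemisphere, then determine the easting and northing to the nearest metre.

Zone 43N: E 719492 m, N 3386741 m

Longitude 77.2892° lies in the 6° band [72°, 78°), giving zone 43; latitude is north of the equator, so 43N.
Zone 43 central meridian λ₀ = 6×43 − 183 = 75°; Δλ = +2.2892°.
Transverse Mercator on WGS84 with k₀ = 0.9996 gives E = 719491.694 m, N = 3386740.945 m.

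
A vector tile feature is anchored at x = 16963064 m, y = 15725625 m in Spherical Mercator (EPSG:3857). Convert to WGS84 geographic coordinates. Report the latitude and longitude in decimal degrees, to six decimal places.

lat 80.287400°, lon 152.381797°

R = 6378137 m. λ = x/R = 152.38179657°.
φ = 2·arctan(exp(y/R)) − 90° = 2·arctan(11.76997) − 90° = 80.28740013°.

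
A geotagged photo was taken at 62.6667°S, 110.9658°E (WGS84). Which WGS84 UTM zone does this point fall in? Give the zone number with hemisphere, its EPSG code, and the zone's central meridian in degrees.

UTM zone = ⌊(λ + 180)/6⌋ + 1; 110.9658° ∈ [108°, 114°) → zone 49.
Hemisphere: S (φ < 0).
Central meridian λ₀ = 6×49 − 183 = 111°.
EPSG code: 32749.

Zone 49S (EPSG:32749), central meridian 111°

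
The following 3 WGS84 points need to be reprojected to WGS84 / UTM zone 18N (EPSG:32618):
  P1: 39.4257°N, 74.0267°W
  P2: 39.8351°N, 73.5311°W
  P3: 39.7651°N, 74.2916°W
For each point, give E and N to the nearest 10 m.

UTM zone 18N: λ₀ = -75°, k₀ = 0.9996.
P1 (39.4257°, -74.0267°) → (583773.190, 4364470.607) m.
P2 (39.8351°, -73.5311°) → (625688.448, 4410487.385) m.
P3 (39.7651°, -74.2916°) → (560675.785, 4401926.079) m.

P1: E 583770 m, N 4364470 m; P2: E 625690 m, N 4410490 m; P3: E 560680 m, N 4401930 m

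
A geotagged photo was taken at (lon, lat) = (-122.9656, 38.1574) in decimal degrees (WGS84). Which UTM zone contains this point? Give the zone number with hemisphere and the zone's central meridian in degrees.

Zone 10N, central meridian -123°

UTM zone = ⌊(λ + 180)/6⌋ + 1; -122.9656° ∈ [-126°, -120°) → zone 10.
Hemisphere: N (φ ≥ 0).
Central meridian λ₀ = 6×10 − 183 = -123°.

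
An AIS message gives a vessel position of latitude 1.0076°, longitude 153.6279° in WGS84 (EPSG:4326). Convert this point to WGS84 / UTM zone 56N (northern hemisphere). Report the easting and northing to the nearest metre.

Zone 56 central meridian λ₀ = 6×56 − 183 = 153°; Δλ = +0.6279°.
Transverse Mercator on WGS84 with k₀ = 0.9996 gives E = 569860.225 m, N = 111376.921 m.

E 569860 m, N 111377 m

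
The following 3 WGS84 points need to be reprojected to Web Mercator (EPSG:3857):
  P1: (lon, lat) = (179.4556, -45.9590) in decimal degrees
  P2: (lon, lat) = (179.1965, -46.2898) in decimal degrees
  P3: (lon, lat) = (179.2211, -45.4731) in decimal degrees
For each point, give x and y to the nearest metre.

P1: x 19976906 m, y -5773781 m; P2: x 19948063 m, y -5826912 m; P3: x 19950802 m, y -5696311 m

Web Mercator: x = R·λ, y = R·ln tan(π/4+φ/2), R = 6378137 m.
P1 (-45.9590°, 179.4556°) → (19976906.012, -5773781.374) m.
P2 (-46.2898°, 179.1965°) → (19948063.132, -5826912.120) m.
P3 (-45.4731°, 179.2211°) → (19950801.591, -5696311.453) m.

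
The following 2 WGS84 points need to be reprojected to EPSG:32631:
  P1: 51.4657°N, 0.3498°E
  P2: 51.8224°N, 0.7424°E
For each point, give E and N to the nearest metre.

UTM zone 31N: λ₀ = 3°, k₀ = 0.9996.
P1 (51.4657°, 0.3498°) → (315918.948, 5704945.837) m.
P2 (51.8224°, 0.7424°) → (344411.422, 5743695.510) m.

P1: E 315919 m, N 5704946 m; P2: E 344411 m, N 5743696 m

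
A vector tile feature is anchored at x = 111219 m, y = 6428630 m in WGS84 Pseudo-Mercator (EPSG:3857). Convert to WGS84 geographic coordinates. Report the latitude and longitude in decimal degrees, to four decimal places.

lat 49.8980°, lon 0.9991°

R = 6378137 m. λ = x/R = 0.99909728°.
φ = 2·arctan(exp(y/R)) − 90° = 2·arctan(2.73989) − 90° = 49.89800034°.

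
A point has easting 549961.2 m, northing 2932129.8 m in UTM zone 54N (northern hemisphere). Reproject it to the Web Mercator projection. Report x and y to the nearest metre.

Unproject from UTM 54N (λ₀ = 141°) → φ = 26.50880012°, λ = 141.50140001°.
Web Mercator (R = 6378137 m): x = 15751863.796 m, y = 3062235.714 m.

x 15751864 m, y 3062236 m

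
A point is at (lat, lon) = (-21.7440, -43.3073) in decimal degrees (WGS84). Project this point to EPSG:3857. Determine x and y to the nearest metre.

x -4820947 m, y -2480817 m

Web Mercator is spherical with R = a = 6378137 m.
x = R·λ = 6378137 × -0.755854975 = -4820946.584 m.
y = R·ln tan(π/4 + φ/2) = 6378137 × -0.388956365 = -2480816.986 m.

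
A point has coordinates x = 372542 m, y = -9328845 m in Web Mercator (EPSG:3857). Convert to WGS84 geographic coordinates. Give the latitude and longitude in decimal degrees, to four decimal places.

R = 6378137 m. λ = x/R = 3.34660173°.
φ = 2·arctan(exp(y/R)) − 90° = 2·arctan(0.23163) − 90° = -63.91749972°.

lat -63.9175°, lon 3.3466°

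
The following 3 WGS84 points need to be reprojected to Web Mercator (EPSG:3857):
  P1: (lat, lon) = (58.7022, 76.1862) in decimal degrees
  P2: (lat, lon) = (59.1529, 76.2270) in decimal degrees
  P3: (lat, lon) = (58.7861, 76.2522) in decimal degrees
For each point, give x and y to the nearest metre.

P1: x 8481009 m, y 8116297 m; P2: x 8485551 m, y 8213508 m; P3: x 8488356 m, y 8134298 m

Web Mercator: x = R·λ, y = R·ln tan(π/4+φ/2), R = 6378137 m.
P1 (58.7022°, 76.1862°) → (8481008.989, 8116297.388) m.
P2 (59.1529°, 76.2270°) → (8485550.825, 8213508.088) m.
P3 (58.7861°, 76.2522°) → (8488356.076, 8134297.814) m.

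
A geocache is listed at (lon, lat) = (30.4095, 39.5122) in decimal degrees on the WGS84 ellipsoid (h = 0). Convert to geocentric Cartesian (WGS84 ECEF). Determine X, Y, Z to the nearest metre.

WGS84: a = 6378137 m, e² = 0.006694380; N(φ) = a/√(1−e²sin²φ) = 6386796.710 m.
X = (N+h)·cosφ·cosλ = 4249488.253 m; Y = (N+h)·cosφ·sinλ = 2494107.164 m; Z = (N(1−e²)+h)·sinφ = 4036348.599 m.

X 4249488 m, Y 2494107 m, Z 4036349 m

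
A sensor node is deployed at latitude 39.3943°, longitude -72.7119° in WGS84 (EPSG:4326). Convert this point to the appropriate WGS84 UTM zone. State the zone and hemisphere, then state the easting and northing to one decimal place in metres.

Longitude -72.7119° lies in the 6° band [-78°, -72°), giving zone 18; latitude is north of the equator, so 18N.
Zone 18 central meridian λ₀ = 6×18 − 183 = -75°; Δλ = +2.2881°.
Transverse Mercator on WGS84 with k₀ = 0.9996 gives E = 697036.521 m, N = 4363031.623 m.

Zone 18N: E 697036.5 m, N 4363031.6 m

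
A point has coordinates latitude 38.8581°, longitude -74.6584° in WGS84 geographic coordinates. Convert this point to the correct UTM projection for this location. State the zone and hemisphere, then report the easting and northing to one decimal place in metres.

Zone 18N: E 529638.8 m, N 4301085.4 m

Longitude -74.6584° lies in the 6° band [-78°, -72°), giving zone 18; latitude is north of the equator, so 18N.
Zone 18 central meridian λ₀ = 6×18 − 183 = -75°; Δλ = +0.3416°.
Transverse Mercator on WGS84 with k₀ = 0.9996 gives E = 529638.772 m, N = 4301085.413 m.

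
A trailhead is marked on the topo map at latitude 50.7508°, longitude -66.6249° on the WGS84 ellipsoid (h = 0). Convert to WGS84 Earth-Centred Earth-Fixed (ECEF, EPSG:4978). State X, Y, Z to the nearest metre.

X 1604269 m, Y -3711672 m, Z 4916052 m

WGS84: a = 6378137 m, e² = 0.006694380; N(φ) = a/√(1−e²sin²φ) = 6390978.525 m.
X = (N+h)·cosφ·cosλ = 1604269.323 m; Y = (N+h)·cosφ·sinλ = -3711672.390 m; Z = (N(1−e²)+h)·sinφ = 4916051.504 m.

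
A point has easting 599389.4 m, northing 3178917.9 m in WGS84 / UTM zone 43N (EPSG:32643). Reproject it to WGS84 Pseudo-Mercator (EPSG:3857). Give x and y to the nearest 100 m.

x 8462300 m, y 3341800 m

Unproject from UTM 43N (λ₀ = 75°) → φ = 28.73379968°, λ = 76.01779992°.
Web Mercator (R = 6378137 m): x = 8462262.778 m, y = 3341808.132 m.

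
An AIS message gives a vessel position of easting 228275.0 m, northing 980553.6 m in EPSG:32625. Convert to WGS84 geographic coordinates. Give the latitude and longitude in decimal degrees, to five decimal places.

Zone 25N: λ₀ = -33°, k₀ = 0.9996, false easting 500000 m.
Meridian distance M = (N − FN)/k₀ = 980946.0 m.
Inverse transverse Mercator on WGS84 gives φ = 8.86250029°, λ = -35.47049983°.

lat 8.86250°, lon -35.47050°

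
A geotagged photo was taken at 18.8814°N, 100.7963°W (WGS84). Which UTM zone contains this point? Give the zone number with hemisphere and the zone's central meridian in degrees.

Zone 14N, central meridian -99°

UTM zone = ⌊(λ + 180)/6⌋ + 1; -100.7963° ∈ [-102°, -96°) → zone 14.
Hemisphere: N (φ ≥ 0).
Central meridian λ₀ = 6×14 − 183 = -99°.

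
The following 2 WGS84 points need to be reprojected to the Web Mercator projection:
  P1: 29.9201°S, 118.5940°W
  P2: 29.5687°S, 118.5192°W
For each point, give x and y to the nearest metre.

P1: x -13201824 m, y -3493284 m; P2: x -13193497 m, y -3448230 m

Web Mercator: x = R·λ, y = R·ln tan(π/4+φ/2), R = 6378137 m.
P1 (-29.9201°, -118.5940°) → (-13201823.691, -3493283.572) m.
P2 (-29.5687°, -118.5192°) → (-13193496.993, -3448229.853) m.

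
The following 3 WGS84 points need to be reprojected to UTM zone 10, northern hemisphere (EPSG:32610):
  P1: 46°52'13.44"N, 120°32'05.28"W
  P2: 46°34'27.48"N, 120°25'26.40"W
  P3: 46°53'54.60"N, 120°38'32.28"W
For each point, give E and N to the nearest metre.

UTM zone 10N: λ₀ = -123°, k₀ = 0.9996.
P1 (46.8704°, -120.5348°) → (687867.242, 5193712.759) m.
P2 (46.5743°, -120.4240°) → (697388.354, 5161083.074) m.
P3 (46.8985°, -120.6423°) → (679581.372, 5196583.400) m.

P1: E 687867 m, N 5193713 m; P2: E 697388 m, N 5161083 m; P3: E 679581 m, N 5196583 m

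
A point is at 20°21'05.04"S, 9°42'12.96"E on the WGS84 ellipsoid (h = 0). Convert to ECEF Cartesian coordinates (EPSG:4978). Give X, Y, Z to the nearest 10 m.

X 5896830 m, Y 1008340 m, Z -2204210 m

WGS84: a = 6378137 m, e² = 0.006694380; N(φ) = a/√(1−e²sin²φ) = 6380720.684 m.
X = (N+h)·cosφ·cosλ = 5896827.826 m; Y = (N+h)·cosφ·sinλ = 1008344.578 m; Z = (N(1−e²)+h)·sinφ = -2204211.925 m.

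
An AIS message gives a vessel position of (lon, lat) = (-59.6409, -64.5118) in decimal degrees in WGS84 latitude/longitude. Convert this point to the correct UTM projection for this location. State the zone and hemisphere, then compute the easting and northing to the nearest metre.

Zone 21S: E 373224 m, N 2843315 m

Longitude -59.6409° lies in the 6° band [-60°, -54°), giving zone 21; latitude is south of the equator, so 21S.
Zone 21 central meridian λ₀ = 6×21 − 183 = -57°; Δλ = -2.6409°.
Transverse Mercator on WGS84 with k₀ = 0.9996 gives E = 373223.989 m, N = 2843314.549 m.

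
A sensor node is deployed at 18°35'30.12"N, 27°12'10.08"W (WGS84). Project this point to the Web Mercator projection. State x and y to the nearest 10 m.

x -3028200 m, y 2106920 m

Web Mercator is spherical with R = a = 6378137 m.
x = R·λ = 6378137 × -0.474778426 = -3028201.844 m.
y = R·ln tan(π/4 + φ/2) = 6378137 × 0.330335281 = 2106923.681 m.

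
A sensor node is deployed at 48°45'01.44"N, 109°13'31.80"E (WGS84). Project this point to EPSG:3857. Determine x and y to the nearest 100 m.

x 12158900 m, y 6232600 m

Web Mercator is spherical with R = a = 6378137 m.
x = R·λ = 6378137 × 1.906344602 = 12158927.042 m.
y = R·ln tan(π/4 + φ/2) = 6378137 × 0.977184267 = 6232615.131 m.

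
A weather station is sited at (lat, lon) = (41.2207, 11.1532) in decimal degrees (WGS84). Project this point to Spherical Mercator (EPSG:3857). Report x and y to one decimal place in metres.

Web Mercator is spherical with R = a = 6378137 m.
x = R·λ = 6378137 × 0.194660062 = 1241568.545 m.
y = R·ln tan(π/4 + φ/2) = 6378137 × 0.790975416 = 5044949.568 m.

x 1241568.5 m, y 5044949.6 m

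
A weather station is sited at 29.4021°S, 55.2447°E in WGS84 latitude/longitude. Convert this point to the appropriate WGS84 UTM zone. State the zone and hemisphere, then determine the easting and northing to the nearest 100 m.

Longitude 55.2447° lies in the 6° band [54°, 60°), giving zone 40; latitude is south of the equator, so 40S.
Zone 40 central meridian λ₀ = 6×40 − 183 = 57°; Δλ = -1.7553°.
Transverse Mercator on WGS84 with k₀ = 0.9996 gives E = 329685.868 m, N = 6746182.779 m.

Zone 40S: E 329700 m, N 6746200 m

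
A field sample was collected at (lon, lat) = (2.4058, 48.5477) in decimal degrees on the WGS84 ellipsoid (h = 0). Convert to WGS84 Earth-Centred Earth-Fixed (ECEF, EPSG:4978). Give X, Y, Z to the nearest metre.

X 4226536 m, Y 177573 m, Z 4757411 m

WGS84: a = 6378137 m, e² = 0.006694380; N(φ) = a/√(1−e²sin²φ) = 6390163.874 m.
X = (N+h)·cosφ·cosλ = 4226536.204 m; Y = (N+h)·cosφ·sinλ = 177572.954 m; Z = (N(1−e²)+h)·sinφ = 4757410.684 m.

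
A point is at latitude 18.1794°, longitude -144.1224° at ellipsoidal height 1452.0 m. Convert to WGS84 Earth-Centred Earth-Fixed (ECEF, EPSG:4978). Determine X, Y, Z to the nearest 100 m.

X -4912800 m, Y -3553300 m, Z 1977700 m

WGS84: a = 6378137 m, e² = 0.006694380; N(φ) = a/√(1−e²sin²φ) = 6380216.109 m.
X = (N+h)·cosφ·cosλ = -4912771.332 m; Y = (N+h)·cosφ·sinλ = -3553327.088 m; Z = (N(1−e²)+h)·sinφ = 1977712.263 m.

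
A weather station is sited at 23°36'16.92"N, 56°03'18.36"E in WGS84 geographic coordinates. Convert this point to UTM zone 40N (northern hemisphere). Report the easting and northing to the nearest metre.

E 403599 m, N 2610781 m

Zone 40 central meridian λ₀ = 6×40 − 183 = 57°; Δλ = -0.9449°.
Transverse Mercator on WGS84 with k₀ = 0.9996 gives E = 403598.935 m, N = 2610780.769 m.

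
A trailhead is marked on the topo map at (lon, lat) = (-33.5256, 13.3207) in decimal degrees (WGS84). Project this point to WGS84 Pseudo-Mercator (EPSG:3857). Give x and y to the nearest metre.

Web Mercator is spherical with R = a = 6378137 m.
x = R·λ = 6378137 × -0.585132104 = -3732052.721 m.
y = R·ln tan(π/4 + φ/2) = 6378137 × 0.234613239 = 1496395.379 m.

x -3732053 m, y 1496395 m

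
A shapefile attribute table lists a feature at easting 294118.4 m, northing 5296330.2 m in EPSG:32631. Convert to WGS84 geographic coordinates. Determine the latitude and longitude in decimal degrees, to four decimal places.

Zone 31N: λ₀ = 3°, k₀ = 0.9996, false easting 500000 m.
Meridian distance M = (N − FN)/k₀ = 5298449.6 m.
Inverse transverse Mercator on WGS84 gives φ = 47.78739961°, λ = 0.25119954°.

lat 47.7874°, lon 0.2512°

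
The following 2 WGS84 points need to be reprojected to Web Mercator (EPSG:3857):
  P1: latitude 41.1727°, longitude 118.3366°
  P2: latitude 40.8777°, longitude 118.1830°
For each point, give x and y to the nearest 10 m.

Web Mercator: x = R·λ, y = R·ln tan(π/4+φ/2), R = 6378137 m.
P1 (41.1727°, 118.3366°) → (13173170.054, 5037848.344) m.
P2 (40.8777°, 118.1830°) → (13156071.380, 4994319.144) m.

P1: x 13173170 m, y 5037850 m; P2: x 13156070 m, y 4994320 m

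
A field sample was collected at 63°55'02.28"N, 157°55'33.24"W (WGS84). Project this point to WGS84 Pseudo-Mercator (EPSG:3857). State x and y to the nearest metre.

Web Mercator is spherical with R = a = 6378137 m.
x = R·λ = 6378137 × -2.756326929 = -17580230.771 m.
y = R·ln tan(π/4 + φ/2) = 6378137 × 1.462620579 = 9328794.433 m.

x -17580231 m, y 9328794 m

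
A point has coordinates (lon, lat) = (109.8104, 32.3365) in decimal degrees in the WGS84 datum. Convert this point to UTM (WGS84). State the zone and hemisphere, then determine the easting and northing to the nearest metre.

Zone 49N: E 388045 m, N 3578357 m

Longitude 109.8104° lies in the 6° band [108°, 114°), giving zone 49; latitude is north of the equator, so 49N.
Zone 49 central meridian λ₀ = 6×49 − 183 = 111°; Δλ = -1.1896°.
Transverse Mercator on WGS84 with k₀ = 0.9996 gives E = 388044.764 m, N = 3578356.893 m.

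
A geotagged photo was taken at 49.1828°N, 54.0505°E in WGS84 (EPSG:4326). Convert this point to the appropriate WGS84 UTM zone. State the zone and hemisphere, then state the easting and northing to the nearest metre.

Zone 40N: E 285070 m, N 5451966 m

Longitude 54.0505° lies in the 6° band [54°, 60°), giving zone 40; latitude is north of the equator, so 40N.
Zone 40 central meridian λ₀ = 6×40 − 183 = 57°; Δλ = -2.9495°.
Transverse Mercator on WGS84 with k₀ = 0.9996 gives E = 285070.463 m, N = 5451965.541 m.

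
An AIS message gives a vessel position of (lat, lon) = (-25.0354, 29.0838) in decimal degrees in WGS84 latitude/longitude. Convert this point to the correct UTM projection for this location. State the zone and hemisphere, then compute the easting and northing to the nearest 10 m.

Zone 35S: E 710250 m, N 7229510 m

Longitude 29.0838° lies in the 6° band [24°, 30°), giving zone 35; latitude is south of the equator, so 35S.
Zone 35 central meridian λ₀ = 6×35 − 183 = 27°; Δλ = +2.0838°.
Transverse Mercator on WGS84 with k₀ = 0.9996 gives E = 710245.323 m, N = 7229514.070 m.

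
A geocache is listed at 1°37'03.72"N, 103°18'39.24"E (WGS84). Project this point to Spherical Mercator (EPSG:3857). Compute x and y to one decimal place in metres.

x 11500516.8 m, y 180105.5 m

Web Mercator is spherical with R = a = 6378137 m.
x = R·λ = 6378137 × 1.803115358 = 11500516.781 m.
y = R·ln tan(π/4 + φ/2) = 6378137 × 0.028237943 = 180105.471 m.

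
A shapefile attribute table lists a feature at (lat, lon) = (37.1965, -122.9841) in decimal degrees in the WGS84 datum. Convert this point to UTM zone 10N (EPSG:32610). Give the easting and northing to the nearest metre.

Zone 10 central meridian λ₀ = 6×10 − 183 = -123°; Δλ = +0.0159°.
Transverse Mercator on WGS84 with k₀ = 0.9996 gives E = 501411.071 m, N = 4116671.235 m.

E 501411 m, N 4116671 m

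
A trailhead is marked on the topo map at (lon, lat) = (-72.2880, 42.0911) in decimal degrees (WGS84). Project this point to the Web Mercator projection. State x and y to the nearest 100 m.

Web Mercator is spherical with R = a = 6378137 m.
x = R·λ = 6378137 × -1.261663610 = -8047063.350 m.
y = R·ln tan(π/4 + φ/2) = 6378137 × 0.811308312 = 5174635.566 m.

x -8047100 m, y 5174600 m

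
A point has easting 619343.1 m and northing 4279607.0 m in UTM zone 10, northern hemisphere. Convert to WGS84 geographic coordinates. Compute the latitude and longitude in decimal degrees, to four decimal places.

lat 38.6570°, lon -121.6284°

Zone 10N: λ₀ = -123°, k₀ = 0.9996, false easting 500000 m.
Meridian distance M = (N − FN)/k₀ = 4281319.5 m.
Inverse transverse Mercator on WGS84 gives φ = 38.65699976°, λ = -121.62839966°.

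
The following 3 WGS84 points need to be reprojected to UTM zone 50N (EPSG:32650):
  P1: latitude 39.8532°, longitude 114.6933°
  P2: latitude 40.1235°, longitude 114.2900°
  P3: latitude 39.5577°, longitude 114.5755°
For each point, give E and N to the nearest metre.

P1: E 302670 m, N 4414010 m; P2: E 269078 m, N 4444985 m; P3: E 291704 m, N 4381476 m

UTM zone 50N: λ₀ = 117°, k₀ = 0.9996.
P1 (39.8532°, 114.6933°) → (302670.147, 4414010.294) m.
P2 (40.1235°, 114.2900°) → (269077.736, 4444985.447) m.
P3 (39.5577°, 114.5755°) → (291704.474, 4381475.708) m.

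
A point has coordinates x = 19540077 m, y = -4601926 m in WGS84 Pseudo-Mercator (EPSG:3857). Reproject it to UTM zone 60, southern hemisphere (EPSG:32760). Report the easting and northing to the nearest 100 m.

E 371300 m, N 5775500 m

Web Mercator inverse (R = 6378137 m) → φ = -38.15910176°, λ = 175.53149822°.
UTM 60S forward: E = 371345.150 m, N = 5775513.285 m.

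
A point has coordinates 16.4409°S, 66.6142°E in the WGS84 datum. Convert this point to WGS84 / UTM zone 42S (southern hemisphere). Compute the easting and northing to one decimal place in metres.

Zone 42 central meridian λ₀ = 6×42 − 183 = 69°; Δλ = -2.3858°.
Transverse Mercator on WGS84 with k₀ = 0.9996 gives E = 245244.536 m, N = 8180791.916 m.

E 245244.5 m, N 8180791.9 m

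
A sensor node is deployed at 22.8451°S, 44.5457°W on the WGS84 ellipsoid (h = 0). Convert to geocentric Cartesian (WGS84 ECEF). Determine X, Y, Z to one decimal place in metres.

WGS84: a = 6378137 m, e² = 0.006694380; N(φ) = a/√(1−e²sin²φ) = 6381357.372 m.
X = (N+h)·cosφ·cosλ = 4191187.004 m; Y = (N+h)·cosφ·sinλ = -4125244.382 m; Z = (N(1−e²)+h)·sinφ = -2460919.875 m.

X 4191187.0 m, Y -4125244.4 m, Z -2460919.9 m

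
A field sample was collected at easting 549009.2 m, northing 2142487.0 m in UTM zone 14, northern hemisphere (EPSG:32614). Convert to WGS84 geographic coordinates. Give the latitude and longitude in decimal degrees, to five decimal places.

lat 19.37590°, lon -98.53330°

Zone 14N: λ₀ = -99°, k₀ = 0.9996, false easting 500000 m.
Meridian distance M = (N − FN)/k₀ = 2143344.3 m.
Inverse transverse Mercator on WGS84 gives φ = 19.37589975°, λ = -98.53329999°.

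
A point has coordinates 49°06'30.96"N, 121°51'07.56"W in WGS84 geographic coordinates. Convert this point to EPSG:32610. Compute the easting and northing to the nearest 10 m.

Zone 10 central meridian λ₀ = 6×10 − 183 = -123°; Δλ = +1.1479°.
Transverse Mercator on WGS84 with k₀ = 0.9996 gives E = 583776.817 m, N = 5440162.891 m.

E 583780 m, N 5440160 m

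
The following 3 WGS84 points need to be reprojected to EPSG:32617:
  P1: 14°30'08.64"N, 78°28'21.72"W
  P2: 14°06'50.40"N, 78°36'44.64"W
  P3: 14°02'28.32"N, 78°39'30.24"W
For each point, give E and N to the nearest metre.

P1: E 772400 m, N 1604796 m; P2: E 757777 m, N 1561644 m; P3: E 752889 m, N 1553537 m

UTM zone 17N: λ₀ = -81°, k₀ = 0.9996.
P1 (14.5024°, -78.4727°) → (772399.529, 1604795.586) m.
P2 (14.1140°, -78.6124°) → (757777.355, 1561644.479) m.
P3 (14.0412°, -78.6584°) → (752888.626, 1553537.103) m.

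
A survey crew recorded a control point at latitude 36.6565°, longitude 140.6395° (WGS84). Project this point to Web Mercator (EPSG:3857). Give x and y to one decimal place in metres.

Web Mercator is spherical with R = a = 6378137 m.
x = R·λ = 6378137 × 2.454622333 = 15655917.525 m.
y = R·ln tan(π/4 + φ/2) = 6378137 × 0.688498046 = 4391334.860 m.

x 15655917.5 m, y 4391334.9 m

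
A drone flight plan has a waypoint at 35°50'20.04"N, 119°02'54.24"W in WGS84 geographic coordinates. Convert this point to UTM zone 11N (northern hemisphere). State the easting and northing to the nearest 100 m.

E 315000 m, N 3968000 m

Zone 11 central meridian λ₀ = 6×11 − 183 = -117°; Δλ = -2.0484°.
Transverse Mercator on WGS84 with k₀ = 0.9996 gives E = 314995.325 m, N = 3968017.154 m.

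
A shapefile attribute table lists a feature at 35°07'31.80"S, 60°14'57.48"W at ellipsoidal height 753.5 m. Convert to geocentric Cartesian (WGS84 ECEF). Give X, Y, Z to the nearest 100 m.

WGS84: a = 6378137 m, e² = 0.006694380; N(φ) = a/√(1−e²sin²φ) = 6385216.298 m.
X = (N+h)·cosφ·cosλ = 2591816.344 m; Y = (N+h)·cosφ·sinλ = -4534609.488 m; Z = (N(1−e²)+h)·sinφ = -3649696.901 m.

X 2591800 m, Y -4534600 m, Z -3649700 m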